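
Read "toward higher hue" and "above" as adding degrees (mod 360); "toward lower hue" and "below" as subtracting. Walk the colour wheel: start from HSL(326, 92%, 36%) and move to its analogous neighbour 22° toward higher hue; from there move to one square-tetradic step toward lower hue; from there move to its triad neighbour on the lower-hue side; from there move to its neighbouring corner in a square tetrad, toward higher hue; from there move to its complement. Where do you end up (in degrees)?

326 + 22 = 348°   (analog 22° ↑)
348 − 90 = 258°   (square ↓)
258 − 120 = 138°   (triadic ↓)
138 + 90 = 228°   (square ↑)
228 + 180 = 408 → 408 − 360 = 48°   (complement)

48°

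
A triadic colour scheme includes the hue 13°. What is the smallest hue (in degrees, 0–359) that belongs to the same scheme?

13°

A triad places three hues 120° apart.
The full set through 13° is {13°, 133°, 253°}.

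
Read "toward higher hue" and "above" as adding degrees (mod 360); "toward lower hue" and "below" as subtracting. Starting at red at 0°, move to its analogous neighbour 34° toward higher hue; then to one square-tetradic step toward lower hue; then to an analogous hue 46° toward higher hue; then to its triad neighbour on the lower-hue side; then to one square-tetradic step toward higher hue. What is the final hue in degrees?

320°

+34° (analog 34° ↑): 0 + 34 = 34°
−90° (square ↓): 34 − 90 = -56 → -56 + 360 = 304°
+46° (analog 46° ↑): 304 + 46 = 350°
−120° (triadic ↓): 350 − 120 = 230°
+90° (square ↑): 230 + 90 = 320°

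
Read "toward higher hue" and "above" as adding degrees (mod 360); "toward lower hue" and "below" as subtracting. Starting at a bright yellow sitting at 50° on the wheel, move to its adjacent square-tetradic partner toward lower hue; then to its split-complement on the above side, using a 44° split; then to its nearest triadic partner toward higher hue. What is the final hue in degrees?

304°

50 − 90 = -40 → -40 + 360 = 320°   (square ↓)
320 + 224 = 544 → 544 − 360 = 184°   (split-comp 44° ↑)
184 + 120 = 304°   (triadic ↑)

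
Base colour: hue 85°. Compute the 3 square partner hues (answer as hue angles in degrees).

175°, 265°, 355°

A square tetradic scheme places four hues every 90°.
85 + 90 = 175°
85 + 180 = 265°
85 + 270 = 355°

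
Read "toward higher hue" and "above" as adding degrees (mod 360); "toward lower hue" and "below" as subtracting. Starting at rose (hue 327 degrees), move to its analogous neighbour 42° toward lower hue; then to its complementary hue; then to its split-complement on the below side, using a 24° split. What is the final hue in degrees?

261°

analog 42° ↓ −42°: 327 − 42 = 285°
complement +180°: 285 + 180 = 465 → 465 − 360 = 105°
split-comp 24° ↓ +156°: 105 + 156 = 261°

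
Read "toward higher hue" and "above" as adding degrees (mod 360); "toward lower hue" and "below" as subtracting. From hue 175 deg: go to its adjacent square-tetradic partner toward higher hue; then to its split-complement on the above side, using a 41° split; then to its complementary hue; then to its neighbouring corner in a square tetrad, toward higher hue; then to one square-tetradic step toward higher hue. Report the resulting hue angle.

square ↑ +90°: 175 + 90 = 265°
split-comp 41° ↑ +221°: 265 + 221 = 486 → 486 − 360 = 126°
complement +180°: 126 + 180 = 306°
square ↑ +90°: 306 + 90 = 396 → 396 − 360 = 36°
square ↑ +90°: 36 + 90 = 126°

126°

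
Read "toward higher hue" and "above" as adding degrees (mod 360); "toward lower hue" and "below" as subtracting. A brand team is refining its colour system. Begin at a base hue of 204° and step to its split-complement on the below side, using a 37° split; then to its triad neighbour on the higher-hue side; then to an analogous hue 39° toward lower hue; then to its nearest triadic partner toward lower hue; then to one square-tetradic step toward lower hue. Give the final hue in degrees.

204 + 143 = 347°   (split-comp 37° ↓)
347 + 120 = 467 → 467 − 360 = 107°   (triadic ↑)
107 − 39 = 68°   (analog 39° ↓)
68 − 120 = -52 → -52 + 360 = 308°   (triadic ↓)
308 − 90 = 218°   (square ↓)

218°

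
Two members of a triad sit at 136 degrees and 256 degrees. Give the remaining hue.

16°

A triad spaces three hues 120° apart.
The full set is {16°, 136°, 256°}.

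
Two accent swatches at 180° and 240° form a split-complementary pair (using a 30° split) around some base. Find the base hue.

The accents sit 30° either side of the complement, so the complement is their short-arc midpoint on the wheel.
Short-arc midpoint of 180° and 240°: 210°.
Base is 180° from the complement: 210 − 180 = 30°

30°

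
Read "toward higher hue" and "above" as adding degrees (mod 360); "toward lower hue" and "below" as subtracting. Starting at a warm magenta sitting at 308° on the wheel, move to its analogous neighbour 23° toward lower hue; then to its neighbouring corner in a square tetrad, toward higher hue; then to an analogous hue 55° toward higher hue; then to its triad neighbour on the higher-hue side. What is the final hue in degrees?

190°

−23° (analog 23° ↓): 308 − 23 = 285°
+90° (square ↑): 285 + 90 = 375 → 375 − 360 = 15°
+55° (analog 55° ↑): 15 + 55 = 70°
+120° (triadic ↑): 70 + 120 = 190°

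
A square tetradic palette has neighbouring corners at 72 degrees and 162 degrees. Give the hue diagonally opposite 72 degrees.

252°

A square tetradic scheme places four hues 90° apart; opposite corners are 180° apart.
72 + 180 = 252°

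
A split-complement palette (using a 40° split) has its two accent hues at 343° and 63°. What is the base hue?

The accents sit 40° either side of the complement, so the complement is their short-arc midpoint on the wheel.
Short-arc midpoint of 343° and 63°: 23°.
Base is 180° from the complement: 23 − 180 = -157 → -157 + 360 = 203°

203°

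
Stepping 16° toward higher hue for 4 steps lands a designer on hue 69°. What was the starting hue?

5°

4 steps of 16° (toward higher hue) give a net shift of +64°.
Start = end − shift: 69 − 64 = 5°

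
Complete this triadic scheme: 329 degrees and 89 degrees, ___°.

209°

A triad places three hues 120° apart.
The full set through 89° is {89°, 209°, 329°}.
Given {89°, 329°}, the missing hue is 209°.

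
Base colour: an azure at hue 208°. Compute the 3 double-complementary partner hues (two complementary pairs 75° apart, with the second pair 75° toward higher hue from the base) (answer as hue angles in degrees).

A rectangular tetradic uses two complementary pairs 75° apart: offsets 0°, 75°, 180°, 255°.
208 + 75 = 283°
208 + 180 = 388 → 388 − 360 = 28°
208 + 255 = 463 → 463 − 360 = 103°

283°, 28°, and 103°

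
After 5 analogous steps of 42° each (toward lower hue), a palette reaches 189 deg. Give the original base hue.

5 steps of 42° (toward lower hue) give a net shift of −210°.
Start = end − shift: 189 + 210 = 399 → 399 − 360 = 39°

39°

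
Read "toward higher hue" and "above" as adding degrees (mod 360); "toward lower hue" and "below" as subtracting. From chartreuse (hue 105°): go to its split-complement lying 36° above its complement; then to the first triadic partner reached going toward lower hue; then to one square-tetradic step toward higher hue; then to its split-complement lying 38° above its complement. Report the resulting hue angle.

149°

split-comp 36° ↑ +216°: 105 + 216 = 321°
triadic ↓ −120°: 321 − 120 = 201°
square ↑ +90°: 201 + 90 = 291°
split-comp 38° ↑ +218°: 291 + 218 = 509 → 509 − 360 = 149°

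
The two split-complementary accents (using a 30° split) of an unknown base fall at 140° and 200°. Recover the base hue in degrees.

The accents sit 30° either side of the complement, so the complement is their short-arc midpoint on the wheel.
Short-arc midpoint of 140° and 200°: 170°.
Base is 180° from the complement: 170 − 180 = -10 → -10 + 360 = 350°

350°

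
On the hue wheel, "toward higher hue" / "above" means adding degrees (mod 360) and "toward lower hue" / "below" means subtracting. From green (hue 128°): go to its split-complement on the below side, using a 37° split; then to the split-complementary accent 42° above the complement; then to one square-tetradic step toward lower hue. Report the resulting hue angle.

128 + 143 = 271°   (split-comp 37° ↓)
271 + 222 = 493 → 493 − 360 = 133°   (split-comp 42° ↑)
133 − 90 = 43°   (square ↓)

43°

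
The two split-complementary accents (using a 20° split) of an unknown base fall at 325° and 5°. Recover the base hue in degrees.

165°

The accents sit 20° either side of the complement, so the complement is their short-arc midpoint on the wheel.
Short-arc midpoint of 325° and 5°: 345°.
Base is 180° from the complement: 345 − 180 = 165°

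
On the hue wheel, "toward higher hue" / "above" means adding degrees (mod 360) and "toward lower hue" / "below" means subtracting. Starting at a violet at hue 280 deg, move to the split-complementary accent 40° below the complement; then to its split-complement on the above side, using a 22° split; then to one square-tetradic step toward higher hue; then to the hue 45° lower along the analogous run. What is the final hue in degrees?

307°

280 + 140 = 420 → 420 − 360 = 60°   (split-comp 40° ↓)
60 + 202 = 262°   (split-comp 22° ↑)
262 + 90 = 352°   (square ↑)
352 − 45 = 307°   (analog 45° ↓)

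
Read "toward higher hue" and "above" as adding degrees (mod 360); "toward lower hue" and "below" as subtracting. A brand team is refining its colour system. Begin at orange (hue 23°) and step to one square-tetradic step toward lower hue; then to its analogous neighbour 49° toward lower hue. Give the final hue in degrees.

−90° (square ↓): 23 − 90 = -67 → -67 + 360 = 293°
−49° (analog 49° ↓): 293 − 49 = 244°

244°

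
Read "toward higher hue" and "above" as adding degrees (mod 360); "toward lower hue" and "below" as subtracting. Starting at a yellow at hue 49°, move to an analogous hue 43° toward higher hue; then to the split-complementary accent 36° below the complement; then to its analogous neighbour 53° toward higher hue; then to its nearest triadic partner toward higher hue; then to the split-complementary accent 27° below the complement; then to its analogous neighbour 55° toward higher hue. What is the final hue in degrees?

257°

+43° (analog 43° ↑): 49 + 43 = 92°
+144° (split-comp 36° ↓): 92 + 144 = 236°
+53° (analog 53° ↑): 236 + 53 = 289°
+120° (triadic ↑): 289 + 120 = 409 → 409 − 360 = 49°
+153° (split-comp 27° ↓): 49 + 153 = 202°
+55° (analog 55° ↑): 202 + 55 = 257°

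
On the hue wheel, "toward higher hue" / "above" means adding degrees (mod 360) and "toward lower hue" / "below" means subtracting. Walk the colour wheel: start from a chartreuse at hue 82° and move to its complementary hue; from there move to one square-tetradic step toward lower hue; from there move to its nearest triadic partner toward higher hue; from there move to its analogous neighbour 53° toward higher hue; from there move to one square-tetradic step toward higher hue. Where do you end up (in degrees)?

82 + 180 = 262°   (complement)
262 − 90 = 172°   (square ↓)
172 + 120 = 292°   (triadic ↑)
292 + 53 = 345°   (analog 53° ↑)
345 + 90 = 435 → 435 − 360 = 75°   (square ↑)

75°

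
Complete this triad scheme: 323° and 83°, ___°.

203°

A triad places three hues 120° apart.
The full set through 83° is {83°, 203°, 323°}.
Given {83°, 323°}, the missing hue is 203°.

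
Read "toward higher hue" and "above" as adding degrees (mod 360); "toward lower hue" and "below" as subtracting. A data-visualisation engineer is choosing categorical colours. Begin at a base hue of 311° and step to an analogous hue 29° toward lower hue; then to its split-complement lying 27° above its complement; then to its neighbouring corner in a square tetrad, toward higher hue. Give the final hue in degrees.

311 − 29 = 282°   (analog 29° ↓)
282 + 207 = 489 → 489 − 360 = 129°   (split-comp 27° ↑)
129 + 90 = 219°   (square ↑)

219°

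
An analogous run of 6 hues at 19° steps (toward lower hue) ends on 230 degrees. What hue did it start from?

325°

5 steps of 19° (toward lower hue) give a net shift of −95°.
Start = end − shift: 230 + 95 = 325°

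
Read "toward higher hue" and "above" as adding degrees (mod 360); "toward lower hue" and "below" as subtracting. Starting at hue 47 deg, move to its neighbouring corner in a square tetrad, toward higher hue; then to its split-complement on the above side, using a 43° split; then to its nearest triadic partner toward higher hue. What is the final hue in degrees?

120°

+90° (square ↑): 47 + 90 = 137°
+223° (split-comp 43° ↑): 137 + 223 = 360 → 360 − 360 = 0°
+120° (triadic ↑): 0 + 120 = 120°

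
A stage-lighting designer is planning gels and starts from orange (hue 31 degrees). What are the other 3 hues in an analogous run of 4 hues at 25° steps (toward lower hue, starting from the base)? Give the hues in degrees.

Analogous hues sit every 25° along the wheel.
31 − 25 = 6°
31 − 50 = -19 → -19 + 360 = 341°
31 − 75 = -44 → -44 + 360 = 316°

6°, 341°, and 316°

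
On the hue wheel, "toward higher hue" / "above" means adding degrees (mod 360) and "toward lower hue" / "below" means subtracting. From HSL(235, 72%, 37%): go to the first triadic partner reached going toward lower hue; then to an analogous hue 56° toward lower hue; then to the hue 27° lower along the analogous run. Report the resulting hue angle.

−120° (triadic ↓): 235 − 120 = 115°
−56° (analog 56° ↓): 115 − 56 = 59°
−27° (analog 27° ↓): 59 − 27 = 32°

32°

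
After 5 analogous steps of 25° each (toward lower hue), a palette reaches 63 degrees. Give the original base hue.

188°

5 steps of 25° (toward lower hue) give a net shift of −125°.
Start = end − shift: 63 + 125 = 188°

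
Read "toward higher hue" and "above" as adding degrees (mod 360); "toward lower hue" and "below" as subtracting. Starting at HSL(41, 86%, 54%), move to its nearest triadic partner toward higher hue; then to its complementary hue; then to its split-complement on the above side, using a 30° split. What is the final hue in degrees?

191°

41 + 120 = 161°   (triadic ↑)
161 + 180 = 341°   (complement)
341 + 210 = 551 → 551 − 360 = 191°   (split-comp 30° ↑)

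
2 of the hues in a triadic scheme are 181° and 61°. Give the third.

A triad places three hues 120° apart.
The full set through 61° is {61°, 181°, 301°}.
Given {61°, 181°}, the missing hue is 301°.

301°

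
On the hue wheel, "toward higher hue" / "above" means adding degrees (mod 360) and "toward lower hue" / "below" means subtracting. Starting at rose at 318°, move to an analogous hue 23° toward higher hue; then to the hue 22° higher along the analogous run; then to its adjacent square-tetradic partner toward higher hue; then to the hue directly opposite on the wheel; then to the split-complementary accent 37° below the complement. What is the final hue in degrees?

analog 23° ↑ +23°: 318 + 23 = 341°
analog 22° ↑ +22°: 341 + 22 = 363 → 363 − 360 = 3°
square ↑ +90°: 3 + 90 = 93°
complement +180°: 93 + 180 = 273°
split-comp 37° ↓ +143°: 273 + 143 = 416 → 416 − 360 = 56°

56°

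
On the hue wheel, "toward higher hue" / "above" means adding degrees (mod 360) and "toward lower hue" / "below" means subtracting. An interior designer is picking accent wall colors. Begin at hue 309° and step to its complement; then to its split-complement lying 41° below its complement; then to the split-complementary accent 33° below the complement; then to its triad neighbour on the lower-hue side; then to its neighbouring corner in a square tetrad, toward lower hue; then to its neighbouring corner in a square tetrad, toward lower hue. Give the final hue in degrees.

309 + 180 = 489 → 489 − 360 = 129°   (complement)
129 + 139 = 268°   (split-comp 41° ↓)
268 + 147 = 415 → 415 − 360 = 55°   (split-comp 33° ↓)
55 − 120 = -65 → -65 + 360 = 295°   (triadic ↓)
295 − 90 = 205°   (square ↓)
205 − 90 = 115°   (square ↓)

115°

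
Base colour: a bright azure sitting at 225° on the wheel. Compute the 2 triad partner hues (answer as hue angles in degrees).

225 + 120 = 345°
225 + 240 = 465 → 465 − 360 = 105°

345° and 105°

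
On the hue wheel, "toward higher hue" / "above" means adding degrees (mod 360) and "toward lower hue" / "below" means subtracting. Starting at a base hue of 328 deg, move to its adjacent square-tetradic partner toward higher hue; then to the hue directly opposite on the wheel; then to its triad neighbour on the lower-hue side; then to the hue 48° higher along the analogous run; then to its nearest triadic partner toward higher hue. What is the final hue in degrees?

286°

square ↑ +90°: 328 + 90 = 418 → 418 − 360 = 58°
complement +180°: 58 + 180 = 238°
triadic ↓ −120°: 238 − 120 = 118°
analog 48° ↑ +48°: 118 + 48 = 166°
triadic ↑ +120°: 166 + 120 = 286°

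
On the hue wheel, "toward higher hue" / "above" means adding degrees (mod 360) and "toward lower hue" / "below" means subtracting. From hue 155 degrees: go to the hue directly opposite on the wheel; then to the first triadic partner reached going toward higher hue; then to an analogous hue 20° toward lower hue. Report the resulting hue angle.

75°

complement +180°: 155 + 180 = 335°
triadic ↑ +120°: 335 + 120 = 455 → 455 − 360 = 95°
analog 20° ↓ −20°: 95 − 20 = 75°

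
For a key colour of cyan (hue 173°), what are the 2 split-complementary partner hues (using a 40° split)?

313° and 33°

Complement of 173°: 173 + 180 = 353°
353 − 40 = 313°
353 + 40 = 393 → 393 − 360 = 33°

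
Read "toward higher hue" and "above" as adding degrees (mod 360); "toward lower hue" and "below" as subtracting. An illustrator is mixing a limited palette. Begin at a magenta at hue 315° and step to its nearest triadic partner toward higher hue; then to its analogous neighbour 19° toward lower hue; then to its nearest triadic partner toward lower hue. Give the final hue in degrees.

+120° (triadic ↑): 315 + 120 = 435 → 435 − 360 = 75°
−19° (analog 19° ↓): 75 − 19 = 56°
−120° (triadic ↓): 56 − 120 = -64 → -64 + 360 = 296°

296°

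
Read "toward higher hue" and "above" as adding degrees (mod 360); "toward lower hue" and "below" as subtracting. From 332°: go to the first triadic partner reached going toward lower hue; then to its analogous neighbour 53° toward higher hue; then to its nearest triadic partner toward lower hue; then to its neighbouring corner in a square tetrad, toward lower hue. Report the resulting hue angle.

55°

−120° (triadic ↓): 332 − 120 = 212°
+53° (analog 53° ↑): 212 + 53 = 265°
−120° (triadic ↓): 265 − 120 = 145°
−90° (square ↓): 145 − 90 = 55°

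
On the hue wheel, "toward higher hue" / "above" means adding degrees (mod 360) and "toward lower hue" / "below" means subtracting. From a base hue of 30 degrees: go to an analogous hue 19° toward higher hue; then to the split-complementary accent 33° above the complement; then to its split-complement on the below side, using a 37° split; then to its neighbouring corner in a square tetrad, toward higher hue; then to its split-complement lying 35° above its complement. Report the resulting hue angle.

350°

30 + 19 = 49°   (analog 19° ↑)
49 + 213 = 262°   (split-comp 33° ↑)
262 + 143 = 405 → 405 − 360 = 45°   (split-comp 37° ↓)
45 + 90 = 135°   (square ↑)
135 + 215 = 350°   (split-comp 35° ↑)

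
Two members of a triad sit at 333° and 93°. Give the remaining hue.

213°

A triad spaces three hues 120° apart.
The full set is {93°, 213°, 333°}.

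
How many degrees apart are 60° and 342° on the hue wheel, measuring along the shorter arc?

|60 − 342| = 282.
The shorter arc is 360 − 282 = 78°.

78°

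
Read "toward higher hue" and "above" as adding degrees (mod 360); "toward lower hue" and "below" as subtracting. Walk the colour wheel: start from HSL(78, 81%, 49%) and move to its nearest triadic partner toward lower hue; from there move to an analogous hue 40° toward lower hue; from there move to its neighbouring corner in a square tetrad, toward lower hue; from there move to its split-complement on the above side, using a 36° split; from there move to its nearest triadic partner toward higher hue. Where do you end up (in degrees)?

164°

−120° (triadic ↓): 78 − 120 = -42 → -42 + 360 = 318°
−40° (analog 40° ↓): 318 − 40 = 278°
−90° (square ↓): 278 − 90 = 188°
+216° (split-comp 36° ↑): 188 + 216 = 404 → 404 − 360 = 44°
+120° (triadic ↑): 44 + 120 = 164°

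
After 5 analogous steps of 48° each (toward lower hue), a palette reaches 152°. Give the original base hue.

5 steps of 48° (toward lower hue) give a net shift of −240°.
Start = end − shift: 152 + 240 = 392 → 392 − 360 = 32°

32°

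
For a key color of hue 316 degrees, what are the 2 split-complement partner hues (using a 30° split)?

106° and 166°

Split-complementary hues sit 30° either side of the complement.
Complement of 316 degrees: 316 + 180 = 496 → 496 − 360 = 136°
136 − 30 = 106°
136 + 30 = 166°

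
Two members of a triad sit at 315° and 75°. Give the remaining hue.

A triad spaces three hues 120° apart.
The full set is {75°, 195°, 315°}.

195°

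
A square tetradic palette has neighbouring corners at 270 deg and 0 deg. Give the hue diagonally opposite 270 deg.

90°

A square tetradic scheme places four hues 90° apart; opposite corners are 180° apart.
270 + 180 = 450 → 450 − 360 = 90°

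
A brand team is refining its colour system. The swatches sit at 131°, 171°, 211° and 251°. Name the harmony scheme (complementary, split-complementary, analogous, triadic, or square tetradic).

Sort the hues: 131°, 171°, 211°, 251°.
Successive gaps around the wheel: 40°, 40°, 40°, 240°.
A run of hues at equal small steps (40°) with one large closing gap is an analogous group.

analogous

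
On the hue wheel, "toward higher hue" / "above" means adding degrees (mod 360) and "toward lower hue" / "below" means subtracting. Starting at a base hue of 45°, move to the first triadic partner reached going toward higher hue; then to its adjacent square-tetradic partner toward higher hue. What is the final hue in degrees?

255°

+120° (triadic ↑): 45 + 120 = 165°
+90° (square ↑): 165 + 90 = 255°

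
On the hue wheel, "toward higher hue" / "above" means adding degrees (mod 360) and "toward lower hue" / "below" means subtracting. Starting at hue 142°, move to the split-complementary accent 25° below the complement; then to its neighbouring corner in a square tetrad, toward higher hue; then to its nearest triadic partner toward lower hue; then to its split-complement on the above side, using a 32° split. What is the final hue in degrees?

119°

+155° (split-comp 25° ↓): 142 + 155 = 297°
+90° (square ↑): 297 + 90 = 387 → 387 − 360 = 27°
−120° (triadic ↓): 27 − 120 = -93 → -93 + 360 = 267°
+212° (split-comp 32° ↑): 267 + 212 = 479 → 479 − 360 = 119°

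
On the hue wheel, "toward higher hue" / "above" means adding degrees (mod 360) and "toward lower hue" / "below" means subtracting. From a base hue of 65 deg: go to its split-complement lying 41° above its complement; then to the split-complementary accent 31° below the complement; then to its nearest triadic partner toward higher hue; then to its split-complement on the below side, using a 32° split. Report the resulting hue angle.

split-comp 41° ↑ +221°: 65 + 221 = 286°
split-comp 31° ↓ +149°: 286 + 149 = 435 → 435 − 360 = 75°
triadic ↑ +120°: 75 + 120 = 195°
split-comp 32° ↓ +148°: 195 + 148 = 343°

343°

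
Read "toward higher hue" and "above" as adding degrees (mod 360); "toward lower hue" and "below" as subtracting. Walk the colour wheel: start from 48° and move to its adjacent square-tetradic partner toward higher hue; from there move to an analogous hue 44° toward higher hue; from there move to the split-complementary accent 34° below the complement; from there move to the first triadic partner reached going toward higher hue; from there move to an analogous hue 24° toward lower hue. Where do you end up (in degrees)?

64°

48 + 90 = 138°   (square ↑)
138 + 44 = 182°   (analog 44° ↑)
182 + 146 = 328°   (split-comp 34° ↓)
328 + 120 = 448 → 448 − 360 = 88°   (triadic ↑)
88 − 24 = 64°   (analog 24° ↓)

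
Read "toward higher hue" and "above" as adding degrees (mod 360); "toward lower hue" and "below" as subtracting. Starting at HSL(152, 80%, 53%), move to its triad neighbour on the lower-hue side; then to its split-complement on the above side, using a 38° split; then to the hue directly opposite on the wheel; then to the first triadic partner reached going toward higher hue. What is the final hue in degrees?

190°

−120° (triadic ↓): 152 − 120 = 32°
+218° (split-comp 38° ↑): 32 + 218 = 250°
+180° (complement): 250 + 180 = 430 → 430 − 360 = 70°
+120° (triadic ↑): 70 + 120 = 190°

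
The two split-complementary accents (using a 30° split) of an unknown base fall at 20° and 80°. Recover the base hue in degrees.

230°

The accents sit 30° either side of the complement, so the complement is their short-arc midpoint on the wheel.
Short-arc midpoint of 20° and 80°: 50°.
Base is 180° from the complement: 50 − 180 = -130 → -130 + 360 = 230°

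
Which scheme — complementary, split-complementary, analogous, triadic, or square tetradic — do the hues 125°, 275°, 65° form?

Sort the hues: 65°, 125°, 275°.
Successive gaps around the wheel: 60°, 150°, 150°.
Two 150° gaps and one 60° gap — a base hue opposite a pair of accents 30° either side of its complement — is the split-complementary pattern.

split-complementary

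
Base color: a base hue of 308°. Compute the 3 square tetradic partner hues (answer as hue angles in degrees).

38°, 128° and 218°

A square tetradic scheme places four hues every 90°.
308 + 90 = 398 → 398 − 360 = 38°
308 + 180 = 488 → 488 − 360 = 128°
308 + 270 = 578 → 578 − 360 = 218°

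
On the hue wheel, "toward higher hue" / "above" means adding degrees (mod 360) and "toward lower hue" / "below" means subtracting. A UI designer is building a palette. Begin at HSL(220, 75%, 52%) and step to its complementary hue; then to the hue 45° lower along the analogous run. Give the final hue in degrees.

220 + 180 = 400 → 400 − 360 = 40°   (complement)
40 − 45 = -5 → -5 + 360 = 355°   (analog 45° ↓)

355°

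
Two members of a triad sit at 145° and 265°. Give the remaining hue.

25°

A triad spaces three hues 120° apart.
The full set is {25°, 145°, 265°}.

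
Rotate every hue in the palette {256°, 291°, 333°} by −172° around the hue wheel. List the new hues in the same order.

84°, 119°, 161°

256 − 172 = 84°
291 − 172 = 119°
333 − 172 = 161°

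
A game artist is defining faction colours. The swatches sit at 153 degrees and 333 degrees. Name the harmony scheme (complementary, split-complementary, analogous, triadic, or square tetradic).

complementary

Sort the hues: 153°, 333°.
Successive gaps around the wheel: 180°, 180°.
Two hues 180° apart are complementary.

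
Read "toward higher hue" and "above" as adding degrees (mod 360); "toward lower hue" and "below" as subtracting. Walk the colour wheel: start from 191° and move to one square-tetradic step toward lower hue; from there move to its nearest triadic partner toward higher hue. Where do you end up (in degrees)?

221°

−90° (square ↓): 191 − 90 = 101°
+120° (triadic ↑): 101 + 120 = 221°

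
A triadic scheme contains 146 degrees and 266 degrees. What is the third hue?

A triad spaces three hues 120° apart.
The full set is {26°, 146°, 266°}.

26°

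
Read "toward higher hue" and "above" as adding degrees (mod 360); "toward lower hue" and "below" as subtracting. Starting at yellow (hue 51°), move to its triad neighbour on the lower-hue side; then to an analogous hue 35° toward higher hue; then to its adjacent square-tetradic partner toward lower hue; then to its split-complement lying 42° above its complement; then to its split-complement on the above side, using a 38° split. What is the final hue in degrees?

316°

51 − 120 = -69 → -69 + 360 = 291°   (triadic ↓)
291 + 35 = 326°   (analog 35° ↑)
326 − 90 = 236°   (square ↓)
236 + 222 = 458 → 458 − 360 = 98°   (split-comp 42° ↑)
98 + 218 = 316°   (split-comp 38° ↑)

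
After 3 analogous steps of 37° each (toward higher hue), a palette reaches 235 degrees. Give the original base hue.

3 steps of 37° (toward higher hue) give a net shift of +111°.
Start = end − shift: 235 − 111 = 124°

124°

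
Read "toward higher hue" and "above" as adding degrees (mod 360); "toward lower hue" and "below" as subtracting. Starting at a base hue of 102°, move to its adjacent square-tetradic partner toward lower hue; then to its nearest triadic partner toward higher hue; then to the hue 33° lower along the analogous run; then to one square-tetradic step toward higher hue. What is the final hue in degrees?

189°

102 − 90 = 12°   (square ↓)
12 + 120 = 132°   (triadic ↑)
132 − 33 = 99°   (analog 33° ↓)
99 + 90 = 189°   (square ↑)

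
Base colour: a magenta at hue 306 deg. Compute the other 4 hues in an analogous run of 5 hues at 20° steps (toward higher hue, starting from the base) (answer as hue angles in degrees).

Analogous hues sit every 20° along the wheel.
306 + 20 = 326°
306 + 40 = 346°
306 + 60 = 366 → 366 − 360 = 6°
306 + 80 = 386 → 386 − 360 = 26°

326°, 346°, 6°, and 26°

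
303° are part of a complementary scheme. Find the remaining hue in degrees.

123°

The complement sits 180° across the wheel.
The full set through 303° is {123°, 303°}.
Given {303°}, the missing hue is 123°.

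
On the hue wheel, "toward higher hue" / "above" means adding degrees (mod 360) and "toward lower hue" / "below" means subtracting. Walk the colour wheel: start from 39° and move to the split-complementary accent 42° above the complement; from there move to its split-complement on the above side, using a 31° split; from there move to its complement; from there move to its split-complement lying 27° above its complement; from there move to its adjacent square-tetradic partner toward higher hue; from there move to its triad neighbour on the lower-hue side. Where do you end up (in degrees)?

split-comp 42° ↑ +222°: 39 + 222 = 261°
split-comp 31° ↑ +211°: 261 + 211 = 472 → 472 − 360 = 112°
complement +180°: 112 + 180 = 292°
split-comp 27° ↑ +207°: 292 + 207 = 499 → 499 − 360 = 139°
square ↑ +90°: 139 + 90 = 229°
triadic ↓ −120°: 229 − 120 = 109°

109°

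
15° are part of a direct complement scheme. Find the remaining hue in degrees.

195°

The complement sits 180° across the wheel.
The full set through 15° is {15°, 195°}.
Given {15°}, the missing hue is 195°.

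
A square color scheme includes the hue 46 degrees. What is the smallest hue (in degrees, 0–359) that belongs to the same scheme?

46°

A square tetradic scheme places four hues every 90°.
The full set through 46° is {46°, 136°, 226°, 316°}.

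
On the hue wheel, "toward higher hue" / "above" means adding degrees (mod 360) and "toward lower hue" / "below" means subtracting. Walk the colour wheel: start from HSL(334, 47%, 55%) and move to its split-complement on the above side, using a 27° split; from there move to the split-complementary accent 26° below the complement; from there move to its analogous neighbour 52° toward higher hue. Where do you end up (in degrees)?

27°

+207° (split-comp 27° ↑): 334 + 207 = 541 → 541 − 360 = 181°
+154° (split-comp 26° ↓): 181 + 154 = 335°
+52° (analog 52° ↑): 335 + 52 = 387 → 387 − 360 = 27°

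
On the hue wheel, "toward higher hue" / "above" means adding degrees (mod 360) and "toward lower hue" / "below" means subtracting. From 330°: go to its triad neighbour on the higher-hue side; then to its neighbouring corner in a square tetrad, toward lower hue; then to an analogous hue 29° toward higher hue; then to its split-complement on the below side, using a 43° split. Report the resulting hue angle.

+120° (triadic ↑): 330 + 120 = 450 → 450 − 360 = 90°
−90° (square ↓): 90 − 90 = 0°
+29° (analog 29° ↑): 0 + 29 = 29°
+137° (split-comp 43° ↓): 29 + 137 = 166°

166°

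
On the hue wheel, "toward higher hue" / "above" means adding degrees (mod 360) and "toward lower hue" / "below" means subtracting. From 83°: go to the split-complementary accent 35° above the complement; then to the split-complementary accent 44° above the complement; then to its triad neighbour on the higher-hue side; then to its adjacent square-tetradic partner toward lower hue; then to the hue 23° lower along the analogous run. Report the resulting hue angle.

169°

83 + 215 = 298°   (split-comp 35° ↑)
298 + 224 = 522 → 522 − 360 = 162°   (split-comp 44° ↑)
162 + 120 = 282°   (triadic ↑)
282 − 90 = 192°   (square ↓)
192 − 23 = 169°   (analog 23° ↓)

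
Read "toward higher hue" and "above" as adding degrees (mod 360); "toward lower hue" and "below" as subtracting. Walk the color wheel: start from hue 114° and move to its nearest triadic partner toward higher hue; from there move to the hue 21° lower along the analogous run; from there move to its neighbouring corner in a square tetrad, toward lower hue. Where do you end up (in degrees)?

123°

+120° (triadic ↑): 114 + 120 = 234°
−21° (analog 21° ↓): 234 − 21 = 213°
−90° (square ↓): 213 − 90 = 123°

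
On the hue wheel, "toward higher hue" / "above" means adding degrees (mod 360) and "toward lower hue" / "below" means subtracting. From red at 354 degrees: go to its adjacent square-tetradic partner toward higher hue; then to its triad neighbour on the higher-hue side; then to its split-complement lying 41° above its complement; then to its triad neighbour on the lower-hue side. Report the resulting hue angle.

+90° (square ↑): 354 + 90 = 444 → 444 − 360 = 84°
+120° (triadic ↑): 84 + 120 = 204°
+221° (split-comp 41° ↑): 204 + 221 = 425 → 425 − 360 = 65°
−120° (triadic ↓): 65 − 120 = -55 → -55 + 360 = 305°

305°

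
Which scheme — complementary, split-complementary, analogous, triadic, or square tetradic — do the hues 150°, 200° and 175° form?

analogous

Sort the hues: 150°, 175°, 200°.
Successive gaps around the wheel: 25°, 25°, 310°.
A run of hues at equal small steps (25°) with one large closing gap is an analogous group.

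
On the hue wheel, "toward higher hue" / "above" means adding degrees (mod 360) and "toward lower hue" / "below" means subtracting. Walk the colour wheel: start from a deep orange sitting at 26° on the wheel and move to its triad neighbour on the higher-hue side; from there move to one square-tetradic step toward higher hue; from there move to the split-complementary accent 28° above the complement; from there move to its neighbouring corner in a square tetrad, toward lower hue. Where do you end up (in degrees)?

triadic ↑ +120°: 26 + 120 = 146°
square ↑ +90°: 146 + 90 = 236°
split-comp 28° ↑ +208°: 236 + 208 = 444 → 444 − 360 = 84°
square ↓ −90°: 84 − 90 = -6 → -6 + 360 = 354°

354°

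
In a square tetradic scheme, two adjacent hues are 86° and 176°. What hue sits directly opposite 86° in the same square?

266°

A square tetradic scheme places four hues 90° apart; opposite corners are 180° apart.
86 + 180 = 266°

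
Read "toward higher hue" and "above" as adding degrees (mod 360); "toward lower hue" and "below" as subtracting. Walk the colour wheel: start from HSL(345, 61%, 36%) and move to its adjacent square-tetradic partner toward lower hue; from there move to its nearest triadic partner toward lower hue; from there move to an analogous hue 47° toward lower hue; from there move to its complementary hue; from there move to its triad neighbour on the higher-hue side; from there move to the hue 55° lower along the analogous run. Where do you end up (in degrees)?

333°

345 − 90 = 255°   (square ↓)
255 − 120 = 135°   (triadic ↓)
135 − 47 = 88°   (analog 47° ↓)
88 + 180 = 268°   (complement)
268 + 120 = 388 → 388 − 360 = 28°   (triadic ↑)
28 − 55 = -27 → -27 + 360 = 333°   (analog 55° ↓)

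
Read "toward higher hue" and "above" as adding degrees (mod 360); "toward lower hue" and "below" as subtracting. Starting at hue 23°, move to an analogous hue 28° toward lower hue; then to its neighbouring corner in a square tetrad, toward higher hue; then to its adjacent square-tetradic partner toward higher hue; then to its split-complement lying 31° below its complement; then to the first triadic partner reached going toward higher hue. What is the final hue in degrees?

−28° (analog 28° ↓): 23 − 28 = -5 → -5 + 360 = 355°
+90° (square ↑): 355 + 90 = 445 → 445 − 360 = 85°
+90° (square ↑): 85 + 90 = 175°
+149° (split-comp 31° ↓): 175 + 149 = 324°
+120° (triadic ↑): 324 + 120 = 444 → 444 − 360 = 84°

84°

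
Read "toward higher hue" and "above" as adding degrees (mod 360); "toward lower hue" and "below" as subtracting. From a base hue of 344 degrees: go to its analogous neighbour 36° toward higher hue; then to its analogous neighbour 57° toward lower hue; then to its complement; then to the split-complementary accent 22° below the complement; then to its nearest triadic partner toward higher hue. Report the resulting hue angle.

61°

344 + 36 = 380 → 380 − 360 = 20°   (analog 36° ↑)
20 − 57 = -37 → -37 + 360 = 323°   (analog 57° ↓)
323 + 180 = 503 → 503 − 360 = 143°   (complement)
143 + 158 = 301°   (split-comp 22° ↓)
301 + 120 = 421 → 421 − 360 = 61°   (triadic ↑)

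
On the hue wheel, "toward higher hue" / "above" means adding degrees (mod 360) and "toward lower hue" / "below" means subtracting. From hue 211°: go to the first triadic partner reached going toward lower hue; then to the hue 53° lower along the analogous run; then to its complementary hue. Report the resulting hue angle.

triadic ↓ −120°: 211 − 120 = 91°
analog 53° ↓ −53°: 91 − 53 = 38°
complement +180°: 38 + 180 = 218°

218°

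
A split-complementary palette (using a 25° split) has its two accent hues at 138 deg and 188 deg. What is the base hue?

343°

The accents sit 25° either side of the complement, so the complement is their short-arc midpoint on the wheel.
Short-arc midpoint of 138° and 188°: 163°.
Base is 180° from the complement: 163 − 180 = -17 → -17 + 360 = 343°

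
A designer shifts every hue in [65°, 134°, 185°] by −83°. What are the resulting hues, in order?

65 − 83 = -18 → -18 + 360 = 342°
134 − 83 = 51°
185 − 83 = 102°

342°, 51°, 102°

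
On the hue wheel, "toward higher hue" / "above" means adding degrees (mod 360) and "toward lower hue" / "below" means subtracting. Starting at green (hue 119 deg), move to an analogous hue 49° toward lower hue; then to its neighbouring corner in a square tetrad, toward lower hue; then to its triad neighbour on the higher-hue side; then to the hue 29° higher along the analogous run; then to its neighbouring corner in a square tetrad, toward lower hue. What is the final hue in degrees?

39°

119 − 49 = 70°   (analog 49° ↓)
70 − 90 = -20 → -20 + 360 = 340°   (square ↓)
340 + 120 = 460 → 460 − 360 = 100°   (triadic ↑)
100 + 29 = 129°   (analog 29° ↑)
129 − 90 = 39°   (square ↓)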